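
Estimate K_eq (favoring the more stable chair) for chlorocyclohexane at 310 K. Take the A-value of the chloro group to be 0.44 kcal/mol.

One chair has the chloro group axial (E = 0.44 kcal/mol) and the other has it equatorial (E = 0).
ΔG = 0.44 kcal/mol between the two chairs.
K = exp(ΔG/RT) with R = 1.987×10⁻³ kcal mol⁻¹ K⁻¹ and T = 310 K gives K ≈ 2.04.

K ≈ 2.04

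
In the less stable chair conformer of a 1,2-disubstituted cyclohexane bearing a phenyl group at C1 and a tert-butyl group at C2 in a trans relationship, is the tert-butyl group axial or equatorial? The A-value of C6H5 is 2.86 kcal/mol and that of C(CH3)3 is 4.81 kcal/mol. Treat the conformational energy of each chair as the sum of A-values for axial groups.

C1 and C2 have opposite parity, so for the trans isomer the two substituents are e,e in one chair and a,a in the other.
Chair I (phenyl axial, tert-butyl axial): E = 7.67 kcal/mol.
Chair II (phenyl equatorial, tert-butyl equatorial): E = 0.00 kcal/mol.
Chair I is the less stable (higher-energy) conformer, and in that chair the tert-butyl group is axial.

axial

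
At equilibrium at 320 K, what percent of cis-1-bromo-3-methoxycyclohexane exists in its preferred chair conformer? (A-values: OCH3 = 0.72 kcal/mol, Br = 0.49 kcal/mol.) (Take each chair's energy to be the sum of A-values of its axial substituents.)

87.0%

C1 and C3 have the same parity, so for the cis isomer the two substituents are e,e in one chair and a,a in the other.
Chair I (methoxy axial, bromo axial): E = 1.21 kcal/mol; chair II (methoxy equatorial, bromo equatorial): E = 0.00 kcal/mol.
ΔG = 1.21 kcal/mol between the two chairs.
K = exp(ΔG/RT) with R = 1.987×10⁻³ kcal mol⁻¹ K⁻¹ and T = 320 K gives K ≈ 6.71.
Fraction in the lower-energy chair = K/(K+1) = 87.0%.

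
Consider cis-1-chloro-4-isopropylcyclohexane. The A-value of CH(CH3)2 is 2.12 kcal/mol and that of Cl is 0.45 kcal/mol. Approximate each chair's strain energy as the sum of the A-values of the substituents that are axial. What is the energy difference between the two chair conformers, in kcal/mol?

1.67 kcal/mol

C1 and C4 have opposite parity, so for the cis isomer the two substituents are one axial and one equatorial in each chair.
Chair I (isopropyl axial, chloro equatorial): E = 2.12 kcal/mol.
Chair II (isopropyl equatorial, chloro axial): E = 0.45 kcal/mol.
ΔE = 2.12 − 0.45 = 1.67 kcal/mol; chair II is more stable.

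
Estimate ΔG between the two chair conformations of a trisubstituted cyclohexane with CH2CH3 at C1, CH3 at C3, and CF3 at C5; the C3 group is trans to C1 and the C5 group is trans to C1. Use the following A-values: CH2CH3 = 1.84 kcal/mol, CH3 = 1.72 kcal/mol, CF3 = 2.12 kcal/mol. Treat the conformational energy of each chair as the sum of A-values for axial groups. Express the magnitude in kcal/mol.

2.00 kcal/mol

Chair I (ethyl axial, methyl equatorial, trifluoromethyl equatorial): E = 1.84 kcal/mol.
Chair II (ethyl equatorial, methyl axial, trifluoromethyl axial): E = 3.84 kcal/mol.
ΔE = 3.84 − 1.84 = 2.00 kcal/mol; chair I is more stable.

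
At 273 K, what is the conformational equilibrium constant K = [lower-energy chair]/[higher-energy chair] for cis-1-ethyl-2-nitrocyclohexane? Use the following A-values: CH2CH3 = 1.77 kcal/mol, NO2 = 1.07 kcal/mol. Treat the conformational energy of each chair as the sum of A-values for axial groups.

K ≈ 3.63

C1 and C2 have opposite parity, so for the cis isomer the two substituents are one axial and one equatorial in each chair.
Chair I (ethyl axial, nitro equatorial): E = 1.77 kcal/mol; chair II (ethyl equatorial, nitro axial): E = 1.07 kcal/mol.
ΔG = 0.70 kcal/mol between the two chairs.
K = exp(ΔG/RT) with R = 1.987×10⁻³ kcal mol⁻¹ K⁻¹ and T = 273 K gives K ≈ 3.63.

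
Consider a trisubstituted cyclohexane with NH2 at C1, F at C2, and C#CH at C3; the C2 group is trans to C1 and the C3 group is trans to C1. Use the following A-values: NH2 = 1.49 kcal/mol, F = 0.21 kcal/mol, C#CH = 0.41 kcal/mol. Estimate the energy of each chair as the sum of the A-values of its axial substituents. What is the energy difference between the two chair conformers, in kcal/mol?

Chair I (amino axial, fluoro axial, ethynyl equatorial): E = 1.70 kcal/mol.
Chair II (amino equatorial, fluoro equatorial, ethynyl axial): E = 0.41 kcal/mol.
ΔE = 1.70 − 0.41 = 1.29 kcal/mol; chair II is more stable.

1.29 kcal/mol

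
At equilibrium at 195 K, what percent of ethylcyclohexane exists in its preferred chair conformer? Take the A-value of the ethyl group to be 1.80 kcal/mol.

One chair has the ethyl group axial (E = 1.80 kcal/mol) and the other has it equatorial (E = 0).
ΔG = 1.80 kcal/mol between the two chairs.
K = exp(ΔG/RT) with R = 1.987×10⁻³ kcal mol⁻¹ K⁻¹ and T = 195 K gives K ≈ 104.
Fraction in the lower-energy chair = K/(K+1) = 99.0%.

99.0%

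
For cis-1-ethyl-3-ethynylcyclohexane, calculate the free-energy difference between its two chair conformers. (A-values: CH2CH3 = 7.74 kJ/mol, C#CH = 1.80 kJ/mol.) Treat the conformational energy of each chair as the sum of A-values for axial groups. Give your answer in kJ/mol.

9.54 kJ/mol

C1 and C3 have the same parity, so for the cis isomer the two substituents are e,e in one chair and a,a in the other.
Chair I (ethyl axial, ethynyl axial): E = 9.54 kJ/mol.
Chair II (ethyl equatorial, ethynyl equatorial): E = 0.00 kJ/mol.
ΔE = 9.54 − 0.00 = 9.54 kJ/mol; chair II is more stable.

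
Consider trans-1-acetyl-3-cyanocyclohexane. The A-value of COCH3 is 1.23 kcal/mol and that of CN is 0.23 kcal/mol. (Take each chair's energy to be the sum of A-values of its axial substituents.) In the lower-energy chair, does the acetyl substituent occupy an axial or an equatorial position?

C1 and C3 have the same parity, so for the trans isomer the two substituents are one axial and one equatorial in each chair.
Chair I (acetyl axial, cyano equatorial): E = 1.23 kcal/mol.
Chair II (acetyl equatorial, cyano axial): E = 0.23 kcal/mol.
Chair II is the more stable (lower-energy) conformer, and in that chair the acetyl group is equatorial.

equatorial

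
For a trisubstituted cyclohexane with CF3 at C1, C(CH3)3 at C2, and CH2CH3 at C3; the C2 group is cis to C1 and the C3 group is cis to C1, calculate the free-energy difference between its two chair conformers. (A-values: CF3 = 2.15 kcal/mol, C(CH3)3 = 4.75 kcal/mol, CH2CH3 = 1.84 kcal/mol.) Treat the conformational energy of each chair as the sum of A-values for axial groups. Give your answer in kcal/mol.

0.76 kcal/mol

Chair I (trifluoromethyl axial, tert-butyl equatorial, ethyl axial): E = 3.99 kcal/mol.
Chair II (trifluoromethyl equatorial, tert-butyl axial, ethyl equatorial): E = 4.75 kcal/mol.
ΔE = 4.75 − 3.99 = 0.76 kcal/mol; chair I is more stable.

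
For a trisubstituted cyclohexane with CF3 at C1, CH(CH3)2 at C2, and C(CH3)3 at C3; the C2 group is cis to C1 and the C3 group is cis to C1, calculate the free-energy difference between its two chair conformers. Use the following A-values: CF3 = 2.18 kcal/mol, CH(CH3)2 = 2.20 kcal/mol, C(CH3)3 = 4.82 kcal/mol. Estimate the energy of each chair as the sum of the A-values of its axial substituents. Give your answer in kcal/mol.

4.80 kcal/mol

Chair I (trifluoromethyl axial, isopropyl equatorial, tert-butyl axial): E = 7.00 kcal/mol.
Chair II (trifluoromethyl equatorial, isopropyl axial, tert-butyl equatorial): E = 2.20 kcal/mol.
ΔE = 7.00 − 2.20 = 4.80 kcal/mol; chair II is more stable.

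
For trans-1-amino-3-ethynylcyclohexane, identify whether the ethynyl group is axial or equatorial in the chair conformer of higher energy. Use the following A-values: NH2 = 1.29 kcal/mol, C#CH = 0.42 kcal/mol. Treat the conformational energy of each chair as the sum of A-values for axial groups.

equatorial

C1 and C3 have the same parity, so for the trans isomer the two substituents are one axial and one equatorial in each chair.
Chair I (amino axial, ethynyl equatorial): E = 1.29 kcal/mol.
Chair II (amino equatorial, ethynyl axial): E = 0.42 kcal/mol.
Chair I is the less stable (higher-energy) conformer, and in that chair the ethynyl group is equatorial.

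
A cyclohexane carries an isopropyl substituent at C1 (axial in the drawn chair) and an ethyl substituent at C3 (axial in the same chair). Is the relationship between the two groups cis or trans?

cis

C1 and C3 have the same parity, so their axial bonds point in the same direction.
With same-parity carbons, two substituents on the same face are both axial or both equatorial; opposite faces give one of each.
Here the groups are axial/axial → same face → cis.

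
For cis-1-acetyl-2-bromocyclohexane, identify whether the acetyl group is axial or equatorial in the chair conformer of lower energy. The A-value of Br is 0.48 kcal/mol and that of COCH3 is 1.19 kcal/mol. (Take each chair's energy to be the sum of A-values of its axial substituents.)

C1 and C2 have opposite parity, so for the cis isomer the two substituents are one axial and one equatorial in each chair.
Chair I (bromo axial, acetyl equatorial): E = 0.48 kcal/mol.
Chair II (bromo equatorial, acetyl axial): E = 1.19 kcal/mol.
Chair I is the more stable (lower-energy) conformer, and in that chair the acetyl group is equatorial.

equatorial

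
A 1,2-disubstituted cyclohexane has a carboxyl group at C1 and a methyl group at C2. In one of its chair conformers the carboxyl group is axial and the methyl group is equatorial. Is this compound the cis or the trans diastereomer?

C1 and C2 have opposite parity, so their axial bonds point in opposite directions.
With opposite-parity carbons, two substituents on the same face are one axial and one equatorial; opposite faces give both axial or both equatorial.
Here the groups are axial/equatorial → same face → cis.

cis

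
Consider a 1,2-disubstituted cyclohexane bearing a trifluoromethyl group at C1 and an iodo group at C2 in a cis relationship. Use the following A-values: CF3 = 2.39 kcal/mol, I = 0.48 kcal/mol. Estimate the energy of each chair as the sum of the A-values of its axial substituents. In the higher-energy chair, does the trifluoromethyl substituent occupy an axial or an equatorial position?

C1 and C2 have opposite parity, so for the cis isomer the two substituents are one axial and one equatorial in each chair.
Chair I (trifluoromethyl axial, iodo equatorial): E = 2.39 kcal/mol.
Chair II (trifluoromethyl equatorial, iodo axial): E = 0.48 kcal/mol.
Chair I is the less stable (higher-energy) conformer, and in that chair the trifluoromethyl group is axial.

axial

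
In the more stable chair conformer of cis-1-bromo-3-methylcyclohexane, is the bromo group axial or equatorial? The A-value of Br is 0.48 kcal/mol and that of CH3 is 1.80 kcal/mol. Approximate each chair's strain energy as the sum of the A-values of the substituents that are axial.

equatorial

C1 and C3 have the same parity, so for the cis isomer the two substituents are e,e in one chair and a,a in the other.
Chair I (bromo axial, methyl axial): E = 2.28 kcal/mol.
Chair II (bromo equatorial, methyl equatorial): E = 0.00 kcal/mol.
Chair II is the more stable (lower-energy) conformer, and in that chair the bromo group is equatorial.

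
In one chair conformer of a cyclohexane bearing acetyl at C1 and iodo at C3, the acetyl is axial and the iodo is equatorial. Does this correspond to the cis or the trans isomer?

trans

C1 and C3 have the same parity, so their axial bonds point in the same direction.
With same-parity carbons, two substituents on the same face are both axial or both equatorial; opposite faces give one of each.
Here the groups are axial/equatorial → opposite face → trans.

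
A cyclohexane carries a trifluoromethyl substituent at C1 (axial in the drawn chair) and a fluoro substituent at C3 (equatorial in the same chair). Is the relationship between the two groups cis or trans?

trans

C1 and C3 have the same parity, so their axial bonds point in the same direction.
With same-parity carbons, two substituents on the same face are both axial or both equatorial; opposite faces give one of each.
Here the groups are axial/equatorial → opposite face → trans.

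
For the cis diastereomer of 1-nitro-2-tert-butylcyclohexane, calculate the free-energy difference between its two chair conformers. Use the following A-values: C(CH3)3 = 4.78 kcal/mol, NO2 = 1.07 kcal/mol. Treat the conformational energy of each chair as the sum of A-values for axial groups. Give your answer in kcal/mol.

3.71 kcal/mol

C1 and C2 have opposite parity, so for the cis isomer the two substituents are one axial and one equatorial in each chair.
Chair I (tert-butyl axial, nitro equatorial): E = 4.78 kcal/mol.
Chair II (tert-butyl equatorial, nitro axial): E = 1.07 kcal/mol.
ΔE = 4.78 − 1.07 = 3.71 kcal/mol; chair II is more stable.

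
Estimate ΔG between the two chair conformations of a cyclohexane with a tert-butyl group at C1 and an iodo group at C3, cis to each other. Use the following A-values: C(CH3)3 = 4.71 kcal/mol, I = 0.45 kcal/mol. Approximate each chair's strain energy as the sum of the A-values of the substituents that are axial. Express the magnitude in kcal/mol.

C1 and C3 have the same parity, so for the cis isomer the two substituents are e,e in one chair and a,a in the other.
Chair I (tert-butyl axial, iodo axial): E = 5.16 kcal/mol.
Chair II (tert-butyl equatorial, iodo equatorial): E = 0.00 kcal/mol.
ΔE = 5.16 − 0.00 = 5.16 kcal/mol; chair II is more stable.

5.16 kcal/mol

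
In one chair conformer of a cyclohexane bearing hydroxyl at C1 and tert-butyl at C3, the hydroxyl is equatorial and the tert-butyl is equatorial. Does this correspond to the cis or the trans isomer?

cis

C1 and C3 have the same parity, so their axial bonds point in the same direction.
With same-parity carbons, two substituents on the same face are both axial or both equatorial; opposite faces give one of each.
Here the groups are equatorial/equatorial → same face → cis.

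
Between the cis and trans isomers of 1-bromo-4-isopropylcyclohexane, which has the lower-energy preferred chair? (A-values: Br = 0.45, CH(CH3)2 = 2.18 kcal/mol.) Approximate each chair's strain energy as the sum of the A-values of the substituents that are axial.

trans

At 1,4 positions (parity opposite): cis → (a,e or e,a); trans → (e,e or a,a).
Best chair for cis: E = 0.45 kcal/mol; best chair for trans: E = 0.00 kcal/mol.
The trans isomer is lower by 0.45 kcal/mol.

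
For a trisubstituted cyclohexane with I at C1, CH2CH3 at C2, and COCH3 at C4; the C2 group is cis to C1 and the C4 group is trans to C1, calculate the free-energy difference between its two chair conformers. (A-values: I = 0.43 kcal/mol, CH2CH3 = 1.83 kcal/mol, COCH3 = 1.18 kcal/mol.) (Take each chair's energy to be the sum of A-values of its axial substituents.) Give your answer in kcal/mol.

0.22 kcal/mol

Chair I (iodo axial, ethyl equatorial, acetyl axial): E = 1.61 kcal/mol.
Chair II (iodo equatorial, ethyl axial, acetyl equatorial): E = 1.83 kcal/mol.
ΔE = 1.83 − 1.61 = 0.22 kcal/mol; chair I is more stable.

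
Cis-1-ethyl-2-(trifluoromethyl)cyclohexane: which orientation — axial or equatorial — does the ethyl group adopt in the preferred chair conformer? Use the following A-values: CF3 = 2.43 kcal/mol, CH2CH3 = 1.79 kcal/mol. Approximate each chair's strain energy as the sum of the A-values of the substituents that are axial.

C1 and C2 have opposite parity, so for the cis isomer the two substituents are one axial and one equatorial in each chair.
Chair I (trifluoromethyl axial, ethyl equatorial): E = 2.43 kcal/mol.
Chair II (trifluoromethyl equatorial, ethyl axial): E = 1.79 kcal/mol.
Chair II is the more stable (lower-energy) conformer, and in that chair the ethyl group is axial.

axial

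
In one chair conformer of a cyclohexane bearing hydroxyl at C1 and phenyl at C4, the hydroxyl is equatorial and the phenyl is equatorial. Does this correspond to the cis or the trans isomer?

C1 and C4 have opposite parity, so their axial bonds point in opposite directions.
With opposite-parity carbons, two substituents on the same face are one axial and one equatorial; opposite faces give both axial or both equatorial.
Here the groups are equatorial/equatorial → opposite face → trans.

trans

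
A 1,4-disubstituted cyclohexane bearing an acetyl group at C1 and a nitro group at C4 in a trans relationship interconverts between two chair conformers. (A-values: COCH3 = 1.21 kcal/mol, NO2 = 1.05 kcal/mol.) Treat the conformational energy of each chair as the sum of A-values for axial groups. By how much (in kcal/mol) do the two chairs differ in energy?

C1 and C4 have opposite parity, so for the trans isomer the two substituents are e,e in one chair and a,a in the other.
Chair I (acetyl axial, nitro axial): E = 2.26 kcal/mol.
Chair II (acetyl equatorial, nitro equatorial): E = 0.00 kcal/mol.
ΔE = 2.26 − 0.00 = 2.26 kcal/mol; chair II is more stable.

2.26 kcal/mol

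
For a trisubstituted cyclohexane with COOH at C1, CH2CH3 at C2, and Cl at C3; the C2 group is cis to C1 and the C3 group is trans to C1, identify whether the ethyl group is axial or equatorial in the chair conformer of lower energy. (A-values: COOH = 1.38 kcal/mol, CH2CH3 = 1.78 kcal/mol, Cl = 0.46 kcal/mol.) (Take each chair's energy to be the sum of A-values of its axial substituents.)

equatorial

Chair I (carboxyl axial, ethyl equatorial, chloro equatorial): E = 1.38 kcal/mol.
Chair II (carboxyl equatorial, ethyl axial, chloro axial): E = 2.24 kcal/mol.
Chair I is the more stable (lower-energy) conformer, and in that chair the ethyl group is equatorial.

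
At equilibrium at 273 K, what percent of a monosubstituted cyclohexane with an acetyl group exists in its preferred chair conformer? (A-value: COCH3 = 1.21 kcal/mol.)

90.3%

One chair has the acetyl group axial (E = 1.21 kcal/mol) and the other has it equatorial (E = 0).
ΔG = 1.21 kcal/mol between the two chairs.
K = exp(ΔG/RT) with R = 1.987×10⁻³ kcal mol⁻¹ K⁻¹ and T = 273 K gives K ≈ 9.31.
Fraction in the lower-energy chair = K/(K+1) = 90.3%.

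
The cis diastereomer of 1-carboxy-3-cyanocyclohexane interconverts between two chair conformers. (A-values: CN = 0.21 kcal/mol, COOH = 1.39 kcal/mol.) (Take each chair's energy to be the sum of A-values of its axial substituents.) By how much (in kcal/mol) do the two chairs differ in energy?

C1 and C3 have the same parity, so for the cis isomer the two substituents are e,e in one chair and a,a in the other.
Chair I (cyano axial, carboxyl axial): E = 1.60 kcal/mol.
Chair II (cyano equatorial, carboxyl equatorial): E = 0.00 kcal/mol.
ΔE = 1.60 − 0.00 = 1.60 kcal/mol; chair II is more stable.

1.60 kcal/mol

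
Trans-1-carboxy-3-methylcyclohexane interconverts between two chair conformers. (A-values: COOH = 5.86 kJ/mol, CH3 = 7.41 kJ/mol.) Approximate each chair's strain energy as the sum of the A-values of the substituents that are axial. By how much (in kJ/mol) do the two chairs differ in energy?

1.55 kJ/mol

C1 and C3 have the same parity, so for the trans isomer the two substituents are one axial and one equatorial in each chair.
Chair I (carboxyl axial, methyl equatorial): E = 5.86 kJ/mol.
Chair II (carboxyl equatorial, methyl axial): E = 7.41 kJ/mol.
ΔE = 7.41 − 5.86 = 1.55 kJ/mol; chair I is more stable.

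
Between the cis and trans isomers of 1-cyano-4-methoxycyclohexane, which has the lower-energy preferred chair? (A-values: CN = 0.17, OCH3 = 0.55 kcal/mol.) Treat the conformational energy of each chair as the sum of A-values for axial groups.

At 1,4 positions (parity opposite): cis → (a,e or e,a); trans → (e,e or a,a).
Best chair for cis: E = 0.17 kcal/mol; best chair for trans: E = 0.00 kcal/mol.
The trans isomer is lower by 0.17 kcal/mol.

trans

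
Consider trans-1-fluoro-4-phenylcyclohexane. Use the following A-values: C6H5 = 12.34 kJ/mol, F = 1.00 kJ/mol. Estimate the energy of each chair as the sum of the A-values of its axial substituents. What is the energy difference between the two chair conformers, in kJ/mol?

C1 and C4 have opposite parity, so for the trans isomer the two substituents are e,e in one chair and a,a in the other.
Chair I (phenyl axial, fluoro axial): E = 13.34 kJ/mol.
Chair II (phenyl equatorial, fluoro equatorial): E = 0.00 kJ/mol.
ΔE = 13.34 − 0.00 = 13.34 kJ/mol; chair II is more stable.

13.34 kJ/mol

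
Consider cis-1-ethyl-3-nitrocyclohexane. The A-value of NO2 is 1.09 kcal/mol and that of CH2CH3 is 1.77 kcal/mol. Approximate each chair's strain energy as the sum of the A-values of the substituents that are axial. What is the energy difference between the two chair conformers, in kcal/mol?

2.86 kcal/mol

C1 and C3 have the same parity, so for the cis isomer the two substituents are e,e in one chair and a,a in the other.
Chair I (nitro axial, ethyl axial): E = 2.86 kcal/mol.
Chair II (nitro equatorial, ethyl equatorial): E = 0.00 kcal/mol.
ΔE = 2.86 − 0.00 = 2.86 kcal/mol; chair II is more stable.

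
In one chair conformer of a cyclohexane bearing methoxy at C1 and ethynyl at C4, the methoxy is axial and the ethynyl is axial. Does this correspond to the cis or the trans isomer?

trans

C1 and C4 have opposite parity, so their axial bonds point in opposite directions.
With opposite-parity carbons, two substituents on the same face are one axial and one equatorial; opposite faces give both axial or both equatorial.
Here the groups are axial/axial → opposite face → trans.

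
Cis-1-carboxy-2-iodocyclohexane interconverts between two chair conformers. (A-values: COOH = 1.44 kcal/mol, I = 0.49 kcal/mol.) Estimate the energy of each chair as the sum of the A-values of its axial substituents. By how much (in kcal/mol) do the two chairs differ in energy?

0.95 kcal/mol

C1 and C2 have opposite parity, so for the cis isomer the two substituents are one axial and one equatorial in each chair.
Chair I (carboxyl axial, iodo equatorial): E = 1.44 kcal/mol.
Chair II (carboxyl equatorial, iodo axial): E = 0.49 kcal/mol.
ΔE = 1.44 − 0.49 = 0.95 kcal/mol; chair II is more stable.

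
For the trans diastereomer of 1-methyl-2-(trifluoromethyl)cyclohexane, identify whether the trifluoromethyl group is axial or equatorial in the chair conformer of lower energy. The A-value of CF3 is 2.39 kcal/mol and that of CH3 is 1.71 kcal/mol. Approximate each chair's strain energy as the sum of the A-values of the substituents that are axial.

equatorial

C1 and C2 have opposite parity, so for the trans isomer the two substituents are e,e in one chair and a,a in the other.
Chair I (trifluoromethyl axial, methyl axial): E = 4.10 kcal/mol.
Chair II (trifluoromethyl equatorial, methyl equatorial): E = 0.00 kcal/mol.
Chair II is the more stable (lower-energy) conformer, and in that chair the trifluoromethyl group is equatorial.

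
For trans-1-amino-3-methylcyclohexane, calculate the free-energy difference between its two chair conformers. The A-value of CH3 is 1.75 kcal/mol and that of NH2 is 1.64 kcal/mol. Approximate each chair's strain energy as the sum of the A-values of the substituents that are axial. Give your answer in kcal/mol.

0.11 kcal/mol

C1 and C3 have the same parity, so for the trans isomer the two substituents are one axial and one equatorial in each chair.
Chair I (methyl axial, amino equatorial): E = 1.75 kcal/mol.
Chair II (methyl equatorial, amino axial): E = 1.64 kcal/mol.
ΔE = 1.75 − 1.64 = 0.11 kcal/mol; chair II is more stable.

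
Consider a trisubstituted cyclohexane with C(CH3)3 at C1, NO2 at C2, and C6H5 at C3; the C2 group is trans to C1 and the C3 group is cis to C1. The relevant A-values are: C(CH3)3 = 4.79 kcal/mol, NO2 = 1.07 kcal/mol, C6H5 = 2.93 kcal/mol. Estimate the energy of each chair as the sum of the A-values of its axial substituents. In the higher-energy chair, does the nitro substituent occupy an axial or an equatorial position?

Chair I (tert-butyl axial, nitro axial, phenyl axial): E = 8.79 kcal/mol.
Chair II (tert-butyl equatorial, nitro equatorial, phenyl equatorial): E = 0.00 kcal/mol.
Chair I is the less stable (higher-energy) conformer, and in that chair the nitro group is axial.

axial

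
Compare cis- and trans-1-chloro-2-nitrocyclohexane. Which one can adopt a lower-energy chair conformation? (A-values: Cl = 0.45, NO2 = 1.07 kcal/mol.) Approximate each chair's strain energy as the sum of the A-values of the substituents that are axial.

At 1,2 positions (parity opposite): cis → (a,e or e,a); trans → (e,e or a,a).
Best chair for cis: E = 0.45 kcal/mol; best chair for trans: E = 0.00 kcal/mol.
The trans isomer is lower by 0.45 kcal/mol.

trans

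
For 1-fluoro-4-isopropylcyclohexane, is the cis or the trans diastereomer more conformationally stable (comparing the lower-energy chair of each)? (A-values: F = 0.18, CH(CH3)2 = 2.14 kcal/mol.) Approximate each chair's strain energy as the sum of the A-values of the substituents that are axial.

At 1,4 positions (parity opposite): cis → (a,e or e,a); trans → (e,e or a,a).
Best chair for cis: E = 0.18 kcal/mol; best chair for trans: E = 0.00 kcal/mol.
The trans isomer is lower by 0.18 kcal/mol.

trans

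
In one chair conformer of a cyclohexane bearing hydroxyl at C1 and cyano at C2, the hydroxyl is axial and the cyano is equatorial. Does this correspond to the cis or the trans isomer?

cis

C1 and C2 have opposite parity, so their axial bonds point in opposite directions.
With opposite-parity carbons, two substituents on the same face are one axial and one equatorial; opposite faces give both axial or both equatorial.
Here the groups are axial/equatorial → same face → cis.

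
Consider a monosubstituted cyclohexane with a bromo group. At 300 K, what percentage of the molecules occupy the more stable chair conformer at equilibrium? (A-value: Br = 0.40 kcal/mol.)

66.2%

One chair has the bromo group axial (E = 0.40 kcal/mol) and the other has it equatorial (E = 0).
ΔG = 0.40 kcal/mol between the two chairs.
K = exp(ΔG/RT) with R = 1.987×10⁻³ kcal mol⁻¹ K⁻¹ and T = 300 K gives K ≈ 1.96.
Fraction in the lower-energy chair = K/(K+1) = 66.2%.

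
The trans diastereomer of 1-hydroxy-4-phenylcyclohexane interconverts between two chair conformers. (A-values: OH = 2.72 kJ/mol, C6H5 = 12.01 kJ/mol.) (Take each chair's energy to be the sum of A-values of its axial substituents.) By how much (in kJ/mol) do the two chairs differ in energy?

14.73 kJ/mol

C1 and C4 have opposite parity, so for the trans isomer the two substituents are e,e in one chair and a,a in the other.
Chair I (hydroxyl axial, phenyl axial): E = 14.73 kJ/mol.
Chair II (hydroxyl equatorial, phenyl equatorial): E = 0.00 kJ/mol.
ΔE = 14.73 − 0.00 = 14.73 kJ/mol; chair II is more stable.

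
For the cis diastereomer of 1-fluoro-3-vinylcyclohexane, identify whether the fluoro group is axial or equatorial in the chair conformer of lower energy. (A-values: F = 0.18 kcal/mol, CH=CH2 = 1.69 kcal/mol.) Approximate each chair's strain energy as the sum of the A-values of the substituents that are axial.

C1 and C3 have the same parity, so for the cis isomer the two substituents are e,e in one chair and a,a in the other.
Chair I (fluoro axial, vinyl axial): E = 1.87 kcal/mol.
Chair II (fluoro equatorial, vinyl equatorial): E = 0.00 kcal/mol.
Chair II is the more stable (lower-energy) conformer, and in that chair the fluoro group is equatorial.

equatorial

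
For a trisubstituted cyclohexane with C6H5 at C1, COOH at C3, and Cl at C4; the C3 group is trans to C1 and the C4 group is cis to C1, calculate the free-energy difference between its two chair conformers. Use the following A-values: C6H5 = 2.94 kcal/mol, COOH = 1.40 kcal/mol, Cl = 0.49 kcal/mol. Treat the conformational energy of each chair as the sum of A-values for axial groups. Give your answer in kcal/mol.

Chair I (phenyl axial, carboxyl equatorial, chloro equatorial): E = 2.94 kcal/mol.
Chair II (phenyl equatorial, carboxyl axial, chloro axial): E = 1.89 kcal/mol.
ΔE = 2.94 − 1.89 = 1.05 kcal/mol; chair II is more stable.

1.05 kcal/mol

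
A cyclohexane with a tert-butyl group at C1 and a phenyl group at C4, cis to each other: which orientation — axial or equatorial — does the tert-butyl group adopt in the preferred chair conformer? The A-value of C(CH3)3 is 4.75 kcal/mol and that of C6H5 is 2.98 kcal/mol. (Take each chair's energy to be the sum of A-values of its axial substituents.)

C1 and C4 have opposite parity, so for the cis isomer the two substituents are one axial and one equatorial in each chair.
Chair I (tert-butyl axial, phenyl equatorial): E = 4.75 kcal/mol.
Chair II (tert-butyl equatorial, phenyl axial): E = 2.98 kcal/mol.
Chair II is the more stable (lower-energy) conformer, and in that chair the tert-butyl group is equatorial.

equatorial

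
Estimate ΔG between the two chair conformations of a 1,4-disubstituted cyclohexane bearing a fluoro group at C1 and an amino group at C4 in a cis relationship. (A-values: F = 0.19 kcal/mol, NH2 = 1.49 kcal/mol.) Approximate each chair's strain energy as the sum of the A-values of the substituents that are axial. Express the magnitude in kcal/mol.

1.30 kcal/mol

C1 and C4 have opposite parity, so for the cis isomer the two substituents are one axial and one equatorial in each chair.
Chair I (fluoro axial, amino equatorial): E = 0.19 kcal/mol.
Chair II (fluoro equatorial, amino axial): E = 1.49 kcal/mol.
ΔE = 1.49 − 0.19 = 1.30 kcal/mol; chair I is more stable.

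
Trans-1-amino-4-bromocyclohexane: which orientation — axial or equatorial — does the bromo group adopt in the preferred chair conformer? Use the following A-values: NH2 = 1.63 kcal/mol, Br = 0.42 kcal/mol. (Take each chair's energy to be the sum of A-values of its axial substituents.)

equatorial

C1 and C4 have opposite parity, so for the trans isomer the two substituents are e,e in one chair and a,a in the other.
Chair I (amino axial, bromo axial): E = 2.05 kcal/mol.
Chair II (amino equatorial, bromo equatorial): E = 0.00 kcal/mol.
Chair II is the more stable (lower-energy) conformer, and in that chair the bromo group is equatorial.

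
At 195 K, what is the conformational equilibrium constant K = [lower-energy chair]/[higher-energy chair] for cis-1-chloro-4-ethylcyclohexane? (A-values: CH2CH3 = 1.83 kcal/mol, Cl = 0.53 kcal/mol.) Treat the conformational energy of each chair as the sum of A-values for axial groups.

K ≈ 28.6

C1 and C4 have opposite parity, so for the cis isomer the two substituents are one axial and one equatorial in each chair.
Chair I (ethyl axial, chloro equatorial): E = 1.83 kcal/mol; chair II (ethyl equatorial, chloro axial): E = 0.53 kcal/mol.
ΔG = 1.30 kcal/mol between the two chairs.
K = exp(ΔG/RT) with R = 1.987×10⁻³ kcal mol⁻¹ K⁻¹ and T = 195 K gives K ≈ 28.6.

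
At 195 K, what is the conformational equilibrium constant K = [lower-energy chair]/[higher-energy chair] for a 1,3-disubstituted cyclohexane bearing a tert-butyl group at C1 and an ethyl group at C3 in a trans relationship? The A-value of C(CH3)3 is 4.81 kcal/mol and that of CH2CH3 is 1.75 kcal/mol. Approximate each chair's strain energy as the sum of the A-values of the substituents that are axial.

K ≈ 2691

C1 and C3 have the same parity, so for the trans isomer the two substituents are one axial and one equatorial in each chair.
Chair I (tert-butyl axial, ethyl equatorial): E = 4.81 kcal/mol; chair II (tert-butyl equatorial, ethyl axial): E = 1.75 kcal/mol.
ΔG = 3.06 kcal/mol between the two chairs.
K = exp(ΔG/RT) with R = 1.987×10⁻³ kcal mol⁻¹ K⁻¹ and T = 195 K gives K ≈ 2.69e+03.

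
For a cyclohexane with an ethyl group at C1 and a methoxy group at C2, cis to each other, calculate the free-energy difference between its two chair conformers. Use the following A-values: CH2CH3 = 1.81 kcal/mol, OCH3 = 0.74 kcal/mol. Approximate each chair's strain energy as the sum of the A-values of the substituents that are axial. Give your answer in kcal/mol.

C1 and C2 have opposite parity, so for the cis isomer the two substituents are one axial and one equatorial in each chair.
Chair I (ethyl axial, methoxy equatorial): E = 1.81 kcal/mol.
Chair II (ethyl equatorial, methoxy axial): E = 0.74 kcal/mol.
ΔE = 1.81 − 0.74 = 1.07 kcal/mol; chair II is more stable.

1.07 kcal/mol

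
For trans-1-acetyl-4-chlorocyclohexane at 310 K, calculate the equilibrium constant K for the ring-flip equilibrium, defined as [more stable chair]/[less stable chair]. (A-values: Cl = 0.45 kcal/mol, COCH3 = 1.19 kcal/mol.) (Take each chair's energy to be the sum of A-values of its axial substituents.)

K ≈ 14.3

C1 and C4 have opposite parity, so for the trans isomer the two substituents are e,e in one chair and a,a in the other.
Chair I (chloro axial, acetyl axial): E = 1.64 kcal/mol; chair II (chloro equatorial, acetyl equatorial): E = 0.00 kcal/mol.
ΔG = 1.64 kcal/mol between the two chairs.
K = exp(ΔG/RT) with R = 1.987×10⁻³ kcal mol⁻¹ K⁻¹ and T = 310 K gives K ≈ 14.3.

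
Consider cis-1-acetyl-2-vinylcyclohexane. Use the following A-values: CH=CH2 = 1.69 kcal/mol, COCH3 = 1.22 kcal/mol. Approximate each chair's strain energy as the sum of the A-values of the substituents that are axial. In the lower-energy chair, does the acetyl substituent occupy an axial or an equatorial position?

C1 and C2 have opposite parity, so for the cis isomer the two substituents are one axial and one equatorial in each chair.
Chair I (vinyl axial, acetyl equatorial): E = 1.69 kcal/mol.
Chair II (vinyl equatorial, acetyl axial): E = 1.22 kcal/mol.
Chair II is the more stable (lower-energy) conformer, and in that chair the acetyl group is axial.

axial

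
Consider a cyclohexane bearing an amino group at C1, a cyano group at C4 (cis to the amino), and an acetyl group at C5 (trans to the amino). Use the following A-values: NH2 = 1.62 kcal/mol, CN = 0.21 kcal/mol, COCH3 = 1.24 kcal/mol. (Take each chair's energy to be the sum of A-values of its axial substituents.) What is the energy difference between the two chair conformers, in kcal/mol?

Chair I (amino axial, cyano equatorial, acetyl equatorial): E = 1.62 kcal/mol.
Chair II (amino equatorial, cyano axial, acetyl axial): E = 1.45 kcal/mol.
ΔE = 1.62 − 1.45 = 0.17 kcal/mol; chair II is more stable.

0.17 kcal/mol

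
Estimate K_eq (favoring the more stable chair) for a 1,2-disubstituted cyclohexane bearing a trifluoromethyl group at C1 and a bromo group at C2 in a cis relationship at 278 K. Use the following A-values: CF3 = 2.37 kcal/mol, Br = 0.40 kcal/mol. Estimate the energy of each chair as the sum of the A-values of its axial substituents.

K ≈ 35.4

C1 and C2 have opposite parity, so for the cis isomer the two substituents are one axial and one equatorial in each chair.
Chair I (trifluoromethyl axial, bromo equatorial): E = 2.37 kcal/mol; chair II (trifluoromethyl equatorial, bromo axial): E = 0.40 kcal/mol.
ΔG = 1.97 kcal/mol between the two chairs.
K = exp(ΔG/RT) with R = 1.987×10⁻³ kcal mol⁻¹ K⁻¹ and T = 278 K gives K ≈ 35.4.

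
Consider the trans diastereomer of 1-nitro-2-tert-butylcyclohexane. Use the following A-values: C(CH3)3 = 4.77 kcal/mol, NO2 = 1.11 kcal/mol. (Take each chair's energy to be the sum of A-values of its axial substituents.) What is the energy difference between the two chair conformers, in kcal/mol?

C1 and C2 have opposite parity, so for the trans isomer the two substituents are e,e in one chair and a,a in the other.
Chair I (tert-butyl axial, nitro axial): E = 5.88 kcal/mol.
Chair II (tert-butyl equatorial, nitro equatorial): E = 0.00 kcal/mol.
ΔE = 5.88 − 0.00 = 5.88 kcal/mol; chair II is more stable.

5.88 kcal/mol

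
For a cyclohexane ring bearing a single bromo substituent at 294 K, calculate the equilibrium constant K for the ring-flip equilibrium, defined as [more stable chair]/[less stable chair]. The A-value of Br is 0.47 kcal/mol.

One chair has the bromo group axial (E = 0.47 kcal/mol) and the other has it equatorial (E = 0).
ΔG = 0.47 kcal/mol between the two chairs.
K = exp(ΔG/RT) with R = 1.987×10⁻³ kcal mol⁻¹ K⁻¹ and T = 294 K gives K ≈ 2.24.

K ≈ 2.24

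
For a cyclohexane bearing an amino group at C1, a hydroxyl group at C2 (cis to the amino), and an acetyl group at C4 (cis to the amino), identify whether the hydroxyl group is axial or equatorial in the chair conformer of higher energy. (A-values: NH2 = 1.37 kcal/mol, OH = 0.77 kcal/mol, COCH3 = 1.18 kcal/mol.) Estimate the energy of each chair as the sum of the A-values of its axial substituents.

axial

Chair I (amino axial, hydroxyl equatorial, acetyl equatorial): E = 1.37 kcal/mol.
Chair II (amino equatorial, hydroxyl axial, acetyl axial): E = 1.95 kcal/mol.
Chair II is the less stable (higher-energy) conformer, and in that chair the hydroxyl group is axial.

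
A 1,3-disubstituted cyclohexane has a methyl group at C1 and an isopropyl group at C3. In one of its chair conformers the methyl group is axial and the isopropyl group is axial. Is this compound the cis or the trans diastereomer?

cis

C1 and C3 have the same parity, so their axial bonds point in the same direction.
With same-parity carbons, two substituents on the same face are both axial or both equatorial; opposite faces give one of each.
Here the groups are axial/axial → same face → cis.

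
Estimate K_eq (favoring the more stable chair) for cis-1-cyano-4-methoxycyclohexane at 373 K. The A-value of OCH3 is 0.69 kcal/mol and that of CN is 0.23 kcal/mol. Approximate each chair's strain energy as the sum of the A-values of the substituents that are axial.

C1 and C4 have opposite parity, so for the cis isomer the two substituents are one axial and one equatorial in each chair.
Chair I (methoxy axial, cyano equatorial): E = 0.69 kcal/mol; chair II (methoxy equatorial, cyano axial): E = 0.23 kcal/mol.
ΔG = 0.46 kcal/mol between the two chairs.
K = exp(ΔG/RT) with R = 1.987×10⁻³ kcal mol⁻¹ K⁻¹ and T = 373 K gives K ≈ 1.86.

K ≈ 1.86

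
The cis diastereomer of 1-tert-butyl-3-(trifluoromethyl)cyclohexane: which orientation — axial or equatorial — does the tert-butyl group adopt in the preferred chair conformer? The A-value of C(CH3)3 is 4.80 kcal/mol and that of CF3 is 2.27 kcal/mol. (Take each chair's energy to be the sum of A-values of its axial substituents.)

equatorial

C1 and C3 have the same parity, so for the cis isomer the two substituents are e,e in one chair and a,a in the other.
Chair I (tert-butyl axial, trifluoromethyl axial): E = 7.07 kcal/mol.
Chair II (tert-butyl equatorial, trifluoromethyl equatorial): E = 0.00 kcal/mol.
Chair II is the more stable (lower-energy) conformer, and in that chair the tert-butyl group is equatorial.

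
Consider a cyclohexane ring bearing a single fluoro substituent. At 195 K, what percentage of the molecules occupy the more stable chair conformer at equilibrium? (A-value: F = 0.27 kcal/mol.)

66.7%

One chair has the fluoro group axial (E = 0.27 kcal/mol) and the other has it equatorial (E = 0).
ΔG = 0.27 kcal/mol between the two chairs.
K = exp(ΔG/RT) with R = 1.987×10⁻³ kcal mol⁻¹ K⁻¹ and T = 195 K gives K ≈ 2.01.
Fraction in the lower-energy chair = K/(K+1) = 66.7%.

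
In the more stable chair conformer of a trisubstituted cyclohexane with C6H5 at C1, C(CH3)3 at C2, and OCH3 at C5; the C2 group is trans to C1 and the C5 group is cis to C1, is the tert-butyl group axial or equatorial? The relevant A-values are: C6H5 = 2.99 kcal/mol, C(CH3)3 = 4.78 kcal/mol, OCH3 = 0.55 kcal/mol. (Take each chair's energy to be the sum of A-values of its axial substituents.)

Chair I (phenyl axial, tert-butyl axial, methoxy axial): E = 8.32 kcal/mol.
Chair II (phenyl equatorial, tert-butyl equatorial, methoxy equatorial): E = 0.00 kcal/mol.
Chair II is the more stable (lower-energy) conformer, and in that chair the tert-butyl group is equatorial.

equatorial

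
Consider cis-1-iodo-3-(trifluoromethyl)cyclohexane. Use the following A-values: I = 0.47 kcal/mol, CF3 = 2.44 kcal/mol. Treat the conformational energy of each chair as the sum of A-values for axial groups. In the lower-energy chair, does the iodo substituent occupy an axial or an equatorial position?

C1 and C3 have the same parity, so for the cis isomer the two substituents are e,e in one chair and a,a in the other.
Chair I (iodo axial, trifluoromethyl axial): E = 2.91 kcal/mol.
Chair II (iodo equatorial, trifluoromethyl equatorial): E = 0.00 kcal/mol.
Chair II is the more stable (lower-energy) conformer, and in that chair the iodo group is equatorial.

equatorial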